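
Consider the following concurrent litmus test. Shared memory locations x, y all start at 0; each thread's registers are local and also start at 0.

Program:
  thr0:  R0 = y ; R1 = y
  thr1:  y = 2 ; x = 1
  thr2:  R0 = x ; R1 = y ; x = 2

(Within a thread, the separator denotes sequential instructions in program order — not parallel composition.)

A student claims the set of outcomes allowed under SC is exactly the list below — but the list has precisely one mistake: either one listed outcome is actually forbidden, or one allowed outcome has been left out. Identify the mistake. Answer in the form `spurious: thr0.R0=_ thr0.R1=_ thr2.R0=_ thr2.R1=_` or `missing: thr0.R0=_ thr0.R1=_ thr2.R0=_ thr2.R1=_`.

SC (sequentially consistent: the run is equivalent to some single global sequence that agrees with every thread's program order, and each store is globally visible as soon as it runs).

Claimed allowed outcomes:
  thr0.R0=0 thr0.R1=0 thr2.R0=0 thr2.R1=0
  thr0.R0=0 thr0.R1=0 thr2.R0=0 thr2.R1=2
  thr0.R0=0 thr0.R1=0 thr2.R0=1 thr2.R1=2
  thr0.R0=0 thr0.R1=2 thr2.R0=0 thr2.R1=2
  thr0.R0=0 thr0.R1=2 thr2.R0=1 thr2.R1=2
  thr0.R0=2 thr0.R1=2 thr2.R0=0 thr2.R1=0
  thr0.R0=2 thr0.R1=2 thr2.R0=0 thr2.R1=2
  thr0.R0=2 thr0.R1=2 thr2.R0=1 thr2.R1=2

missing: thr0.R0=0 thr0.R1=2 thr2.R0=0 thr2.R1=0

outcome vector order: (thr0.R0,thr0.R1,thr2.R0,thr2.R1)
SC (9): 0000; 0002; 0012; 0200; 0202; 0212; 2200; 2202; 2212
SC∖claimed = {0200}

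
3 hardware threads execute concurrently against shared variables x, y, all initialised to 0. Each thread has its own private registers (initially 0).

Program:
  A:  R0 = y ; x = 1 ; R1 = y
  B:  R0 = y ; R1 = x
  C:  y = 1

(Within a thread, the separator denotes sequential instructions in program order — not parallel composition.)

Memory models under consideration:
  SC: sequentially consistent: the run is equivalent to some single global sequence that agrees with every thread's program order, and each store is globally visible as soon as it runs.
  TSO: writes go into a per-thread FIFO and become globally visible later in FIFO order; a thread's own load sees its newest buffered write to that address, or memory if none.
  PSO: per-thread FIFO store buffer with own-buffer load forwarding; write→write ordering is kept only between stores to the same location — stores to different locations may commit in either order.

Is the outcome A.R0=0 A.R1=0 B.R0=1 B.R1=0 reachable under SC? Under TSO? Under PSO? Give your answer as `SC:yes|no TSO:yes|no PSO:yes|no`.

outcome vector order: (A.R0,A.R1,B.R0,B.R1)
SC (11): 0/0/0/0 0/0/0/1 0/0/1/1 0/1/0/0 0/1/0/1 0/1/1/0 0/1/1/1 1/1/0/0 1/1/0/1 1/1/1/0 1/1/1/1
TSO (12): 0/0/0/0 0/0/0/1 0/0/1/0 0/0/1/1 0/1/0/0 0/1/0/1 0/1/1/0 0/1/1/1 1/1/0/0 1/1/0/1 1/1/1/0 1/1/1/1
PSO (12): 0/0/0/0 0/0/0/1 0/0/1/0 0/0/1/1 0/1/0/0 0/1/0/1 0/1/1/0 0/1/1/1 1/1/0/0 1/1/0/1 1/1/1/0 1/1/1/1
target 0/0/1/0 ∈ {TSO,PSO}

SC:no TSO:yes PSO:yes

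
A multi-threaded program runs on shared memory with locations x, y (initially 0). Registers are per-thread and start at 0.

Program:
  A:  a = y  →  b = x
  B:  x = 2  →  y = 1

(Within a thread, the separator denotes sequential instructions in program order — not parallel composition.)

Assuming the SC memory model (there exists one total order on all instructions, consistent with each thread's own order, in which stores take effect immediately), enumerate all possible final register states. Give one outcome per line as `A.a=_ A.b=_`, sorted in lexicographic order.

outcome vector order: (A.a,A.b)
|SC outcomes| = 3

A.a=0 A.b=0
A.a=0 A.b=2
A.a=1 A.b=2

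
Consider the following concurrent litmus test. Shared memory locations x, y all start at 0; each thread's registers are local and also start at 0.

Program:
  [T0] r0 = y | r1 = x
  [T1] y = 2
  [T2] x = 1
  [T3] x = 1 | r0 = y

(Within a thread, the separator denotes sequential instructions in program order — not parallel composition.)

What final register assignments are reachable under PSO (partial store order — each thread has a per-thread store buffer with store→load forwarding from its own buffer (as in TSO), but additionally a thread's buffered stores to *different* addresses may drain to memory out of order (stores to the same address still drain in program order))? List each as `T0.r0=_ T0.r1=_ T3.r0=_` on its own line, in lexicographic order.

outcome vector order: (T0.r0,T0.r1,T3.r0)
|PSO outcomes| = 8

T0.r0=0 T0.r1=0 T3.r0=0
T0.r0=0 T0.r1=0 T3.r0=2
T0.r0=0 T0.r1=1 T3.r0=0
T0.r0=0 T0.r1=1 T3.r0=2
T0.r0=2 T0.r1=0 T3.r0=0
T0.r0=2 T0.r1=0 T3.r0=2
T0.r0=2 T0.r1=1 T3.r0=0
T0.r0=2 T0.r1=1 T3.r0=2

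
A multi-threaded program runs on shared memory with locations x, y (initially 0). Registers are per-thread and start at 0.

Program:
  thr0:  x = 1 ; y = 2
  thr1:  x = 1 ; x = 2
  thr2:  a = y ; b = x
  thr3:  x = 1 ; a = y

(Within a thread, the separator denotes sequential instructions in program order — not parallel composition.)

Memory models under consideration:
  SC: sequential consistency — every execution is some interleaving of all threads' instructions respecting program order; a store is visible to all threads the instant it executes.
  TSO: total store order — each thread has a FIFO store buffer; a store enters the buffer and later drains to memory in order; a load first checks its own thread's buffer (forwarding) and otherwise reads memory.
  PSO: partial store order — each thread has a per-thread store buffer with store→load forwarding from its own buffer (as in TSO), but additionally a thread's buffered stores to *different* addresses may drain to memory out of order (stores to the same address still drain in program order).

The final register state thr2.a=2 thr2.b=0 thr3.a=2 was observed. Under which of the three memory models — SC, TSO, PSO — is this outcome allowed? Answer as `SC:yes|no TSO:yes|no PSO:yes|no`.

outcome vector order: (thr2.a,thr2.b,thr3.a)
under SC → 0/0/0; 0/0/2; 0/1/0; 0/1/2; 0/2/0; 0/2/2; 2/1/0; 2/1/2; 2/2/0; 2/2/2
under TSO → 0/0/0; 0/0/2; 0/1/0; 0/1/2; 0/2/0; 0/2/2; 2/1/0; 2/1/2; 2/2/0; 2/2/2
under PSO → 0/0/0; 0/0/2; 0/1/0; 0/1/2; 0/2/0; 0/2/2; 2/0/0; 2/0/2; 2/1/0; 2/1/2; 2/2/0; 2/2/2
target 2/0/2 ∈ {PSO}

SC:no TSO:no PSO:yes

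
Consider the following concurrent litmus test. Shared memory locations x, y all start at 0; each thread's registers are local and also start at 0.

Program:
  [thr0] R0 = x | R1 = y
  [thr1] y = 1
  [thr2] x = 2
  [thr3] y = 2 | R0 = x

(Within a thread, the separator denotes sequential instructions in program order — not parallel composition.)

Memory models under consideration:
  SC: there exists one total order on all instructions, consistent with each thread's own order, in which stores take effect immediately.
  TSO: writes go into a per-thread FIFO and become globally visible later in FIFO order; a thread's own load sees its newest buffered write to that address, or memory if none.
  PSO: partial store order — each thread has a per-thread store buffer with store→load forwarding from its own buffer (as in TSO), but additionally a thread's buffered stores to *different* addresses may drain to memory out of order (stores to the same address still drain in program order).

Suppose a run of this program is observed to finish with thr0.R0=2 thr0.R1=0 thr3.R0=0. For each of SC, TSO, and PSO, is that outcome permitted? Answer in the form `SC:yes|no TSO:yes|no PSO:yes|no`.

outcome vector order: (thr0.R0,thr0.R1,thr3.R0)
under SC → 000 002 010 012 020 022 202 210 212 220 222
under TSO → 000 002 010 012 020 022 200 202 210 212 220 222
under PSO → 000 002 010 012 020 022 200 202 210 212 220 222
target 200 ∈ {TSO,PSO}

SC:no TSO:yes PSO:yes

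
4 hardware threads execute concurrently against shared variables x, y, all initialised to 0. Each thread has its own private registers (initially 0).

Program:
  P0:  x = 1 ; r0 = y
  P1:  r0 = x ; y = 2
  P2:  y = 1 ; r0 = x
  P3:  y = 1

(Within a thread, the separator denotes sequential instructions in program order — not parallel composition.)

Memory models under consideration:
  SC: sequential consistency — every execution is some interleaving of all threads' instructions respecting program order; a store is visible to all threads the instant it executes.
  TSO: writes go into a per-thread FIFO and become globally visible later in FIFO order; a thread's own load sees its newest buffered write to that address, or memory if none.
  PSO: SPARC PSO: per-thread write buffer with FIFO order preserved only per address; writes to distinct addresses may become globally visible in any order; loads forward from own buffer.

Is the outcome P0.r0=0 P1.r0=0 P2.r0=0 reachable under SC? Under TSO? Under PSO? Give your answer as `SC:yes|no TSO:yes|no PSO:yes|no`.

SC:no TSO:yes PSO:yes

outcome vector order: (P0.r0,P1.r0,P2.r0)
SC: 10 outcomes — {<0 0 1>; <0 1 1>; <1 0 0>; <1 0 1>; <1 1 0>; <1 1 1>; <2 0 0>; <2 0 1>; <2 1 0>; <2 1 1>}
TSO: 12 outcomes — {<0 0 0>; <0 0 1>; <0 1 0>; <0 1 1>; <1 0 0>; <1 0 1>; <1 1 0>; <1 1 1>; <2 0 0>; <2 0 1>; <2 1 0>; <2 1 1>}
PSO: 12 outcomes — {<0 0 0>; <0 0 1>; <0 1 0>; <0 1 1>; <1 0 0>; <1 0 1>; <1 1 0>; <1 1 1>; <2 0 0>; <2 0 1>; <2 1 0>; <2 1 1>}
target <0 0 0> ∈ {TSO,PSO}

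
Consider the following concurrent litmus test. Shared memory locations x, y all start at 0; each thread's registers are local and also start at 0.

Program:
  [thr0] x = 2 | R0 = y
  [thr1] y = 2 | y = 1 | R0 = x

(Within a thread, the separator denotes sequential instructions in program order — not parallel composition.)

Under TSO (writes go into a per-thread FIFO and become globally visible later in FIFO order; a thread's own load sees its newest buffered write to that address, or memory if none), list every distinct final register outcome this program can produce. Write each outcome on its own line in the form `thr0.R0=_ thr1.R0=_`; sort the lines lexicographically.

thr0.R0=0 thr1.R0=0
thr0.R0=0 thr1.R0=2
thr0.R0=1 thr1.R0=0
thr0.R0=1 thr1.R0=2
thr0.R0=2 thr1.R0=0
thr0.R0=2 thr1.R0=2

outcome vector order: (thr0.R0,thr1.R0)
|TSO outcomes| = 6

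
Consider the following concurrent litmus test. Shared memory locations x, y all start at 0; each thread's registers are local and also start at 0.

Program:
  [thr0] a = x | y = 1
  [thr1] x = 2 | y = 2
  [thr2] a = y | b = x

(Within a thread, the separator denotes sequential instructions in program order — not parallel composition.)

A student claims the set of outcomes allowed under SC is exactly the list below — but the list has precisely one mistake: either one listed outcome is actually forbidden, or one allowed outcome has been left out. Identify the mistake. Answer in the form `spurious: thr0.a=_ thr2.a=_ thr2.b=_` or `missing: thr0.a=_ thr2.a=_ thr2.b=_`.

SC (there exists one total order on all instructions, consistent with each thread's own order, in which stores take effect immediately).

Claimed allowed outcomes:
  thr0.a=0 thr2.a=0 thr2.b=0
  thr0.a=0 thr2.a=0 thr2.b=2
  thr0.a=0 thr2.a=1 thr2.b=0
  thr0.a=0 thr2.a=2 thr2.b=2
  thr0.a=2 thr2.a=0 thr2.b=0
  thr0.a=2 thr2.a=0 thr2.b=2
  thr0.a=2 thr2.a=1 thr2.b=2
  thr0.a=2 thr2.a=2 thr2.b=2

missing: thr0.a=0 thr2.a=1 thr2.b=2

outcome vector order: (thr0.a,thr2.a,thr2.b)
under SC → 000, 002, 010, 012, 022, 200, 202, 212, 222
SC∖claimed = {012}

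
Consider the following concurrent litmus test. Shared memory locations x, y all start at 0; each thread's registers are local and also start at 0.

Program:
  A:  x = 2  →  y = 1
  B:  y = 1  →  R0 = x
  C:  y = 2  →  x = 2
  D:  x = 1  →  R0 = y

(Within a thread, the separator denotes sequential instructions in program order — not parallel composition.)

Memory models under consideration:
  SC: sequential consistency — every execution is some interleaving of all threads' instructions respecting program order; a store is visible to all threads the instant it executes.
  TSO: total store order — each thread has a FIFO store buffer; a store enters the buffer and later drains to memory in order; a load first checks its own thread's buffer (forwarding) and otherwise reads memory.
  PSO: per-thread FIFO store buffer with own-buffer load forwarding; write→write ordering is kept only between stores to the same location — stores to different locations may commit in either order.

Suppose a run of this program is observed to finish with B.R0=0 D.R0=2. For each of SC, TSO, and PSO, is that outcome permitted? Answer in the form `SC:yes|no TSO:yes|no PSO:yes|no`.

SC:yes TSO:yes PSO:yes

outcome vector order: (B.R0,D.R0)
under SC → (0,1); (0,2); (1,0); (1,1); (1,2); (2,0); (2,1); (2,2)
under TSO → (0,0); (0,1); (0,2); (1,0); (1,1); (1,2); (2,0); (2,1); (2,2)
under PSO → (0,0); (0,1); (0,2); (1,0); (1,1); (1,2); (2,0); (2,1); (2,2)
target (0,2) ∈ {SC,TSO,PSO}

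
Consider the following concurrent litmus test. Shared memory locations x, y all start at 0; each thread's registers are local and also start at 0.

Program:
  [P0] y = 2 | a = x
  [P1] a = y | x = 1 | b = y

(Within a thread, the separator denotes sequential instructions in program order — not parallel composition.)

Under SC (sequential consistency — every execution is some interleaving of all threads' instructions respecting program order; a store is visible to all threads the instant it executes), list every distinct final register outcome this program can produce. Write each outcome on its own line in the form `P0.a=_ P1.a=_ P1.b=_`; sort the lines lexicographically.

P0.a=0 P1.a=0 P1.b=2
P0.a=0 P1.a=2 P1.b=2
P0.a=1 P1.a=0 P1.b=0
P0.a=1 P1.a=0 P1.b=2
P0.a=1 P1.a=2 P1.b=2

outcome vector order: (P0.a,P1.a,P1.b)
|SC outcomes| = 5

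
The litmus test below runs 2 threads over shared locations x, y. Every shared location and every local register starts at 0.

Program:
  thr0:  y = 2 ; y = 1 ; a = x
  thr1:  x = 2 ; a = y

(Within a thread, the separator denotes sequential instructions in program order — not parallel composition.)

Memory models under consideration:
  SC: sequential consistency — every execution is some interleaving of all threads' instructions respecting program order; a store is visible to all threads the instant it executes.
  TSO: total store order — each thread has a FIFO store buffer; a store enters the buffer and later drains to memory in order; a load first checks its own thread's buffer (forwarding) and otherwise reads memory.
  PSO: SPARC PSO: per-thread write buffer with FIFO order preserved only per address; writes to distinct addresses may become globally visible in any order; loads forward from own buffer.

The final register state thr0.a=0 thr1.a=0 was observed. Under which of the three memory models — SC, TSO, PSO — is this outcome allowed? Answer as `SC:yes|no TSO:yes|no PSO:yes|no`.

SC:no TSO:yes PSO:yes

outcome vector order: (thr0.a,thr1.a)
[SC] allowed = {01; 20; 21; 22}
[TSO] allowed = {00; 01; 02; 20; 21; 22}
[PSO] allowed = {00; 01; 02; 20; 21; 22}
target 00 ∈ {TSO,PSO}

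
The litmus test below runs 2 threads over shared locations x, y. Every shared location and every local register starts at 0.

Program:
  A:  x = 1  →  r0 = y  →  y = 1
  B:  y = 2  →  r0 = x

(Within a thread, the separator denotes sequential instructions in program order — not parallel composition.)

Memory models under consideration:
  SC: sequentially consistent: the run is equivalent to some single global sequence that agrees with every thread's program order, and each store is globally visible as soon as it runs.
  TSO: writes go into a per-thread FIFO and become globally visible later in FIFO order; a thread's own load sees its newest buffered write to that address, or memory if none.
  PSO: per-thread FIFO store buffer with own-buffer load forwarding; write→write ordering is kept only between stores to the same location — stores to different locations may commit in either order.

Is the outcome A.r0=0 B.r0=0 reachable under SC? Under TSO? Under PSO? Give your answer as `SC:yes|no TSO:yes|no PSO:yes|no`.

outcome vector order: (A.r0,B.r0)
SC: 3 outcomes — {<0 1>; <2 0>; <2 1>}
TSO: 4 outcomes — {<0 0>; <0 1>; <2 0>; <2 1>}
PSO: 4 outcomes — {<0 0>; <0 1>; <2 0>; <2 1>}
target <0 0> ∈ {TSO,PSO}

SC:no TSO:yes PSO:yes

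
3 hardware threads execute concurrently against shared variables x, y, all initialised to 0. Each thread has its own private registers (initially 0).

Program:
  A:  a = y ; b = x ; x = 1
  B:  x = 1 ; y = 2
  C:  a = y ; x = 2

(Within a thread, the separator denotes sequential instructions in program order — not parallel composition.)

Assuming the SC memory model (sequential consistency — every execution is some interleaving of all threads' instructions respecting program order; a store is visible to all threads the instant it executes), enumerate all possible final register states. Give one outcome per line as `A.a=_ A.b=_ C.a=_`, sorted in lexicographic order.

outcome vector order: (A.a,A.b,C.a)
|SC outcomes| = 10

A.a=0 A.b=0 C.a=0
A.a=0 A.b=0 C.a=2
A.a=0 A.b=1 C.a=0
A.a=0 A.b=1 C.a=2
A.a=0 A.b=2 C.a=0
A.a=0 A.b=2 C.a=2
A.a=2 A.b=1 C.a=0
A.a=2 A.b=1 C.a=2
A.a=2 A.b=2 C.a=0
A.a=2 A.b=2 C.a=2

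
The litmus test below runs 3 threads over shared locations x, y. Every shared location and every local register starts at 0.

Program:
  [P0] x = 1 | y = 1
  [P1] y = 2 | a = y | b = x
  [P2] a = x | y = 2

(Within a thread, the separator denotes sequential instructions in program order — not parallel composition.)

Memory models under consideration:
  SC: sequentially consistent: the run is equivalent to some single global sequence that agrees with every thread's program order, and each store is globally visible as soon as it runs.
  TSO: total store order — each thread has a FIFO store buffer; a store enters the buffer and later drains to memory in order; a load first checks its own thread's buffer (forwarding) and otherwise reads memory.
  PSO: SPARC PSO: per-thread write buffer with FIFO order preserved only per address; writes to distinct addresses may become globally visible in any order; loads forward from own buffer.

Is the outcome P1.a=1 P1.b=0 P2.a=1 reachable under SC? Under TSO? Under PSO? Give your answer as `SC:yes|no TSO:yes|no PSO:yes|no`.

SC:no TSO:no PSO:yes

outcome vector order: (P1.a,P1.b,P2.a)
SC: 6 outcomes — {<1 1 0>; <1 1 1>; <2 0 0>; <2 0 1>; <2 1 0>; <2 1 1>}
TSO: 6 outcomes — {<1 1 0>; <1 1 1>; <2 0 0>; <2 0 1>; <2 1 0>; <2 1 1>}
PSO: 8 outcomes — {<1 0 0>; <1 0 1>; <1 1 0>; <1 1 1>; <2 0 0>; <2 0 1>; <2 1 0>; <2 1 1>}
target <1 0 1> ∈ {PSO}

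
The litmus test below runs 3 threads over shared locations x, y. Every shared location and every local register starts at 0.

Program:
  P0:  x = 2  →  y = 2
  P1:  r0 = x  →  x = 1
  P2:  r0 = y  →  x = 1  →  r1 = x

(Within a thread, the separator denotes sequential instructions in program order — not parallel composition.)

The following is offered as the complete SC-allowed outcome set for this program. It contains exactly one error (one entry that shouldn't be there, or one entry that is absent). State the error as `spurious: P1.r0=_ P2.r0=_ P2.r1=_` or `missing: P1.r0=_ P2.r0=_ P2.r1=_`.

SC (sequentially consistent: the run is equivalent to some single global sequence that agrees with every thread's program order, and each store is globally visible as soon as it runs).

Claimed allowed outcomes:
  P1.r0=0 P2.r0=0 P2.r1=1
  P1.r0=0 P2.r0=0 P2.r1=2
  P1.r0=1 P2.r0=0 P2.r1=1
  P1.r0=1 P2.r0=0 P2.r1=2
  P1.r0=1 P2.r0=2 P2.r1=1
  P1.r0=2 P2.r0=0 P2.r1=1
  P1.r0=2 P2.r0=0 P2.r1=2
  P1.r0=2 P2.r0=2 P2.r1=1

missing: P1.r0=0 P2.r0=2 P2.r1=1

outcome vector order: (P1.r0,P2.r0,P2.r1)
under SC → 001, 002, 021, 101, 102, 121, 201, 202, 221
SC∖claimed = {021}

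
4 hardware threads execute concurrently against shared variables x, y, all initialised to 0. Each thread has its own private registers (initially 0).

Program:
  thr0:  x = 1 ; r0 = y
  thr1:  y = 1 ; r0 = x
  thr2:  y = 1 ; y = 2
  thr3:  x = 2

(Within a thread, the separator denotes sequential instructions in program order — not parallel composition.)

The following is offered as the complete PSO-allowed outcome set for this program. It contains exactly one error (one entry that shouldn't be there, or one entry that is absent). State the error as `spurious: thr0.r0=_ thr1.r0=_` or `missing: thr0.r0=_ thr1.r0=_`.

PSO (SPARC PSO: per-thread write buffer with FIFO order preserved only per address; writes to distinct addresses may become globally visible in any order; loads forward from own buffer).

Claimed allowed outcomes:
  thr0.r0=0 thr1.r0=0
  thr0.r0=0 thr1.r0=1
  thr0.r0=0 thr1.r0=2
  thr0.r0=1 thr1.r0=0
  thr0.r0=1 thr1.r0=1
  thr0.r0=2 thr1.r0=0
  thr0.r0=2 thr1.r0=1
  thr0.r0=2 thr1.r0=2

outcome vector order: (thr0.r0,thr1.r0)
[PSO] allowed = {<0 0>; <0 1>; <0 2>; <1 0>; <1 1>; <1 2>; <2 0>; <2 1>; <2 2>}
PSO∖claimed = {<1 2>}

missing: thr0.r0=1 thr1.r0=2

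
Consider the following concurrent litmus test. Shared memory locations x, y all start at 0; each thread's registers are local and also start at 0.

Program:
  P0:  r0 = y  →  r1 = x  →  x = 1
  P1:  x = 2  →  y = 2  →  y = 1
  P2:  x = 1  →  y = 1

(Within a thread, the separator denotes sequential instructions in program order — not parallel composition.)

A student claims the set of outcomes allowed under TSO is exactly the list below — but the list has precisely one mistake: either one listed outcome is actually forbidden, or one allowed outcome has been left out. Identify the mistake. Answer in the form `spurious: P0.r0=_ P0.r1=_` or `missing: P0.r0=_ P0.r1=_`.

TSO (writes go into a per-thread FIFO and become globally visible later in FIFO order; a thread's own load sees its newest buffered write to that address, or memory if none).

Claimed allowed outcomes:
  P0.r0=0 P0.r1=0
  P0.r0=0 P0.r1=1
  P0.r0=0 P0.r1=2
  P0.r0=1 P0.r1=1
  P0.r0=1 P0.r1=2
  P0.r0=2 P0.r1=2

missing: P0.r0=2 P0.r1=1

outcome vector order: (P0.r0,P0.r1)
[TSO] allowed = {00 01 02 11 12 21 22}
TSO∖claimed = {21}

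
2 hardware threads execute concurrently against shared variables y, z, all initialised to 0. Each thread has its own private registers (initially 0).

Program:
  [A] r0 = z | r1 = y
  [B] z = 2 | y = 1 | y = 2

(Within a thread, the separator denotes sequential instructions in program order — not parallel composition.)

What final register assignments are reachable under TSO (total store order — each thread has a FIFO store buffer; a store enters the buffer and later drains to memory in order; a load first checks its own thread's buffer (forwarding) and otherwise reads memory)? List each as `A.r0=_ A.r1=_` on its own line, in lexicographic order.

A.r0=0 A.r1=0
A.r0=0 A.r1=1
A.r0=0 A.r1=2
A.r0=2 A.r1=0
A.r0=2 A.r1=1
A.r0=2 A.r1=2

outcome vector order: (A.r0,A.r1)
|TSO outcomes| = 6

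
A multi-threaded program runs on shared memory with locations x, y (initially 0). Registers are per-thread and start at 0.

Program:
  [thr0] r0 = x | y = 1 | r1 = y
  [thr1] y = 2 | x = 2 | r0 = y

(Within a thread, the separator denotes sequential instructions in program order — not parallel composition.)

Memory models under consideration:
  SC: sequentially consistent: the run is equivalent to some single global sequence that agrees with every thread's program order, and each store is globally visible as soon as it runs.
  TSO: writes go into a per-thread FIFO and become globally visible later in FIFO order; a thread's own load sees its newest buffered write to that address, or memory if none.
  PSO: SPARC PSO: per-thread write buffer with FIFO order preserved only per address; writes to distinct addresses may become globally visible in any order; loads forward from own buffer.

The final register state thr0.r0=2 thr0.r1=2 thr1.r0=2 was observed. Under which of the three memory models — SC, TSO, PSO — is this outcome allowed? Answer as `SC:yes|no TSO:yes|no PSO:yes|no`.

SC:no TSO:no PSO:yes

outcome vector order: (thr0.r0,thr0.r1,thr1.r0)
SC: 5 outcomes — {<0 1 1>, <0 1 2>, <0 2 2>, <2 1 1>, <2 1 2>}
TSO: 5 outcomes — {<0 1 1>, <0 1 2>, <0 2 2>, <2 1 1>, <2 1 2>}
PSO: 6 outcomes — {<0 1 1>, <0 1 2>, <0 2 2>, <2 1 1>, <2 1 2>, <2 2 2>}
target <2 2 2> ∈ {PSO}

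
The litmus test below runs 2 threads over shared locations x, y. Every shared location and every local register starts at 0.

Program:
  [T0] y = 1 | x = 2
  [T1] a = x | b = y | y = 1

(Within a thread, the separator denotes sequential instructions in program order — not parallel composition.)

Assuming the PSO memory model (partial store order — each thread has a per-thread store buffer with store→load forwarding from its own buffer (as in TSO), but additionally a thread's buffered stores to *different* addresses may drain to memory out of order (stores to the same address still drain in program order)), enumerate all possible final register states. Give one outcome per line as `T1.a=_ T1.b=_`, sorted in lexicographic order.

T1.a=0 T1.b=0
T1.a=0 T1.b=1
T1.a=2 T1.b=0
T1.a=2 T1.b=1

outcome vector order: (T1.a,T1.b)
|PSO outcomes| = 4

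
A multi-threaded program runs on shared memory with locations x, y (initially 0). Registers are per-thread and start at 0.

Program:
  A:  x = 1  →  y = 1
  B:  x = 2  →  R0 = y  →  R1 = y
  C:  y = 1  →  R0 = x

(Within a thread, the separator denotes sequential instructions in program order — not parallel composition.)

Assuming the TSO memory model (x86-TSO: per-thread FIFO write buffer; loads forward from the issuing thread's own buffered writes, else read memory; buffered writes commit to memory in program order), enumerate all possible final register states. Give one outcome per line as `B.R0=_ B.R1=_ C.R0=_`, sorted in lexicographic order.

B.R0=0 B.R1=0 C.R0=0
B.R0=0 B.R1=0 C.R0=1
B.R0=0 B.R1=0 C.R0=2
B.R0=0 B.R1=1 C.R0=0
B.R0=0 B.R1=1 C.R0=1
B.R0=0 B.R1=1 C.R0=2
B.R0=1 B.R1=1 C.R0=0
B.R0=1 B.R1=1 C.R0=1
B.R0=1 B.R1=1 C.R0=2

outcome vector order: (B.R0,B.R1,C.R0)
|TSO outcomes| = 9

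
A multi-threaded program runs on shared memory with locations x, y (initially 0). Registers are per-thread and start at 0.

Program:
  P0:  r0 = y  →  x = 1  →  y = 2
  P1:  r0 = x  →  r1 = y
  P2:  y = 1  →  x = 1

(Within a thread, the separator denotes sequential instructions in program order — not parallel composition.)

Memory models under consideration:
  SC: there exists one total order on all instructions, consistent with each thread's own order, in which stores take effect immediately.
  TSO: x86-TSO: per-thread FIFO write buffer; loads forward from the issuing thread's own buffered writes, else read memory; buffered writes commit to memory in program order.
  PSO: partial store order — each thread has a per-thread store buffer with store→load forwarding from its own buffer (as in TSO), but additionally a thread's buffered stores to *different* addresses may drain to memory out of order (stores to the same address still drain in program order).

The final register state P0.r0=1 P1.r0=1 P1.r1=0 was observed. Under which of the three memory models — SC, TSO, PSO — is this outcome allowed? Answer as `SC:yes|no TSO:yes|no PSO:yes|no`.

SC:no TSO:no PSO:yes

outcome vector order: (P0.r0,P1.r0,P1.r1)
SC (11): 000 001 002 010 011 012 100 101 102 111 112
TSO (11): 000 001 002 010 011 012 100 101 102 111 112
PSO (12): 000 001 002 010 011 012 100 101 102 110 111 112
target 110 ∈ {PSO}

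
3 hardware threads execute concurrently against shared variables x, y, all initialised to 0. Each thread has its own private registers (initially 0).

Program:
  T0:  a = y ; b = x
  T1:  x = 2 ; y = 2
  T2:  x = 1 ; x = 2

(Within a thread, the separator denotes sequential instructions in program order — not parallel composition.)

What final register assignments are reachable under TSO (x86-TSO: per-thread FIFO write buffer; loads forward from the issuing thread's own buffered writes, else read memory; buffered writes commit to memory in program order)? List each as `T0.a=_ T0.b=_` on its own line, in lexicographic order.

T0.a=0 T0.b=0
T0.a=0 T0.b=1
T0.a=0 T0.b=2
T0.a=2 T0.b=1
T0.a=2 T0.b=2

outcome vector order: (T0.a,T0.b)
|TSO outcomes| = 5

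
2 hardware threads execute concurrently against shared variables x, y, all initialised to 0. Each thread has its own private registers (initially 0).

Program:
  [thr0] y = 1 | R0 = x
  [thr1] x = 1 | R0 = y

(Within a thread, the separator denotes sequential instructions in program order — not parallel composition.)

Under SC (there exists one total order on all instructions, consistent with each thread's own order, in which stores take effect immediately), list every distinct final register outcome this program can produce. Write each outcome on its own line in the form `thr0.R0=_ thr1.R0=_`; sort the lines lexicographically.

outcome vector order: (thr0.R0,thr1.R0)
|SC outcomes| = 3

thr0.R0=0 thr1.R0=1
thr0.R0=1 thr1.R0=0
thr0.R0=1 thr1.R0=1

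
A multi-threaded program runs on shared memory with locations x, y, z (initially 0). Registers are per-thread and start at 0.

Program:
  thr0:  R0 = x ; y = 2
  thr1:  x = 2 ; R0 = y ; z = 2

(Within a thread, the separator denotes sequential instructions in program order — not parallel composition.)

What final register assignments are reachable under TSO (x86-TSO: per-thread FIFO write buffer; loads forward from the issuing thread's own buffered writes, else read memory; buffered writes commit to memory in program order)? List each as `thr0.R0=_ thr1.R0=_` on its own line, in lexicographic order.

outcome vector order: (thr0.R0,thr1.R0)
|TSO outcomes| = 4

thr0.R0=0 thr1.R0=0
thr0.R0=0 thr1.R0=2
thr0.R0=2 thr1.R0=0
thr0.R0=2 thr1.R0=2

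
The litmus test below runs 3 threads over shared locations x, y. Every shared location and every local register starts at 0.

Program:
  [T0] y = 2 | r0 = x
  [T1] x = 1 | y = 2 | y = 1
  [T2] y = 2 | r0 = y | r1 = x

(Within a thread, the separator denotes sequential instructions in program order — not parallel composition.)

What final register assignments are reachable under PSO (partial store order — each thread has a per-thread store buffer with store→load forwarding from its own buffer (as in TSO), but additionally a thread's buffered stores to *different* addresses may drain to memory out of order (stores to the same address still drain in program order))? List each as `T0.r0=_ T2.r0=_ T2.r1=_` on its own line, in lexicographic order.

T0.r0=0 T2.r0=1 T2.r1=0
T0.r0=0 T2.r0=1 T2.r1=1
T0.r0=0 T2.r0=2 T2.r1=0
T0.r0=0 T2.r0=2 T2.r1=1
T0.r0=1 T2.r0=1 T2.r1=0
T0.r0=1 T2.r0=1 T2.r1=1
T0.r0=1 T2.r0=2 T2.r1=0
T0.r0=1 T2.r0=2 T2.r1=1

outcome vector order: (T0.r0,T2.r0,T2.r1)
|PSO outcomes| = 8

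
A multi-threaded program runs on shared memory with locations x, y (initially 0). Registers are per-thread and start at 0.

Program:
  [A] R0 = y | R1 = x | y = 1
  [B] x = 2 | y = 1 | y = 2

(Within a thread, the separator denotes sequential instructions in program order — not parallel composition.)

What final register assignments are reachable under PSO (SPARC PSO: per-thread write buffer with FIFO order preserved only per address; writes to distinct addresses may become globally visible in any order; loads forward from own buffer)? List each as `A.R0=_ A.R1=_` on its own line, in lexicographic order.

outcome vector order: (A.R0,A.R1)
|PSO outcomes| = 6

A.R0=0 A.R1=0
A.R0=0 A.R1=2
A.R0=1 A.R1=0
A.R0=1 A.R1=2
A.R0=2 A.R1=0
A.R0=2 A.R1=2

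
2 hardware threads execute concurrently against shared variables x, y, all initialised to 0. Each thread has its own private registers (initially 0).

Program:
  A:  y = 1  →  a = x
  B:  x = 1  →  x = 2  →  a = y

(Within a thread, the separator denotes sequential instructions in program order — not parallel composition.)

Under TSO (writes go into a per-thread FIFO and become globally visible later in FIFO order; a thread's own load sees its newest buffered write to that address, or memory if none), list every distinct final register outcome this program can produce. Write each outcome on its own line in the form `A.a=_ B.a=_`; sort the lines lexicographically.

outcome vector order: (A.a,B.a)
|TSO outcomes| = 6

A.a=0 B.a=0
A.a=0 B.a=1
A.a=1 B.a=0
A.a=1 B.a=1
A.a=2 B.a=0
A.a=2 B.a=1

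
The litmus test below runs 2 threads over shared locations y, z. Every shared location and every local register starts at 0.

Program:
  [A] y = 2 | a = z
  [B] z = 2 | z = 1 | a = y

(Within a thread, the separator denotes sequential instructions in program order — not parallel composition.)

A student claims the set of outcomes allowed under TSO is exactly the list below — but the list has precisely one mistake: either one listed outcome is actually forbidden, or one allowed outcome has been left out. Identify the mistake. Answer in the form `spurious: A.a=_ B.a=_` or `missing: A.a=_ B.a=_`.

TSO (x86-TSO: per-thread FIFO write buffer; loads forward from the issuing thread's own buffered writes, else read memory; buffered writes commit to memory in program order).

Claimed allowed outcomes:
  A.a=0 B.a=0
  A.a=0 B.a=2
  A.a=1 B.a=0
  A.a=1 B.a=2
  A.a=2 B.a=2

missing: A.a=2 B.a=0

outcome vector order: (A.a,B.a)
TSO: 6 outcomes — {0/0, 0/2, 1/0, 1/2, 2/0, 2/2}
TSO∖claimed = {2/0}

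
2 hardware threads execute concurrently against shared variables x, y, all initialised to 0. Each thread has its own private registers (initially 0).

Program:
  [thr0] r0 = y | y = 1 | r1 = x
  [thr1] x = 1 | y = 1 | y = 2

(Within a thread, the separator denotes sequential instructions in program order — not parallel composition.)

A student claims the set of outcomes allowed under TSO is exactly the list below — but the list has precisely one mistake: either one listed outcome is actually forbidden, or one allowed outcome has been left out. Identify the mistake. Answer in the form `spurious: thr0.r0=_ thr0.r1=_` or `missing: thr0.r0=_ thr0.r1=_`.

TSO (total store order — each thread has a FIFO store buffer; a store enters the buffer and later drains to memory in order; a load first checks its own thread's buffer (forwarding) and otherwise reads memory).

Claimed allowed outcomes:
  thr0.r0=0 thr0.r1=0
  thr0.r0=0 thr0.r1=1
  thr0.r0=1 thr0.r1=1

missing: thr0.r0=2 thr0.r1=1

outcome vector order: (thr0.r0,thr0.r1)
TSO: 4 outcomes — {0/0, 0/1, 1/1, 2/1}
TSO∖claimed = {2/1}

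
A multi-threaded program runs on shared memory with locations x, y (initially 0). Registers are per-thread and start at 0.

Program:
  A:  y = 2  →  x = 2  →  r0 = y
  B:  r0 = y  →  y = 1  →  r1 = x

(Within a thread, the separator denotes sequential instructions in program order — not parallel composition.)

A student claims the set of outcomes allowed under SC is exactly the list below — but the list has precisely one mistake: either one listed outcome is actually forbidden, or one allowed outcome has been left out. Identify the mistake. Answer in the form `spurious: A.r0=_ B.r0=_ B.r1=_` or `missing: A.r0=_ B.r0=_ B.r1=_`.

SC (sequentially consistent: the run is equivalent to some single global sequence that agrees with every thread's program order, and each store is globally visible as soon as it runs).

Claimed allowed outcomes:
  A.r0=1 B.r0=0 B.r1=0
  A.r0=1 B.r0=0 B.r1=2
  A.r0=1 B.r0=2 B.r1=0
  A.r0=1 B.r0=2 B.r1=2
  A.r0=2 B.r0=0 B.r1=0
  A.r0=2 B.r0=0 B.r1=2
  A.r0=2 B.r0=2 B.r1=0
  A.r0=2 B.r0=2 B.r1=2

outcome vector order: (A.r0,B.r0,B.r1)
under SC → 100, 102, 120, 122, 200, 202, 222
claimed∖SC = {220}

spurious: A.r0=2 B.r0=2 B.r1=0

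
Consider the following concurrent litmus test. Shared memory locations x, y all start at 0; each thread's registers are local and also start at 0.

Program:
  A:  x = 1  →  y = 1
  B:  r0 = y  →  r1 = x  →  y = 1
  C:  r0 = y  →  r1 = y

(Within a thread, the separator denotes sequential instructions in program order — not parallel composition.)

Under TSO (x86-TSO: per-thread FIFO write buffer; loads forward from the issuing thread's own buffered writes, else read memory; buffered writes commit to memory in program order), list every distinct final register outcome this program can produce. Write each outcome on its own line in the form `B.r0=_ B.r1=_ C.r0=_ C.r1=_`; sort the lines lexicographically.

B.r0=0 B.r1=0 C.r0=0 C.r1=0
B.r0=0 B.r1=0 C.r0=0 C.r1=1
B.r0=0 B.r1=0 C.r0=1 C.r1=1
B.r0=0 B.r1=1 C.r0=0 C.r1=0
B.r0=0 B.r1=1 C.r0=0 C.r1=1
B.r0=0 B.r1=1 C.r0=1 C.r1=1
B.r0=1 B.r1=1 C.r0=0 C.r1=0
B.r0=1 B.r1=1 C.r0=0 C.r1=1
B.r0=1 B.r1=1 C.r0=1 C.r1=1

outcome vector order: (B.r0,B.r1,C.r0,C.r1)
|TSO outcomes| = 9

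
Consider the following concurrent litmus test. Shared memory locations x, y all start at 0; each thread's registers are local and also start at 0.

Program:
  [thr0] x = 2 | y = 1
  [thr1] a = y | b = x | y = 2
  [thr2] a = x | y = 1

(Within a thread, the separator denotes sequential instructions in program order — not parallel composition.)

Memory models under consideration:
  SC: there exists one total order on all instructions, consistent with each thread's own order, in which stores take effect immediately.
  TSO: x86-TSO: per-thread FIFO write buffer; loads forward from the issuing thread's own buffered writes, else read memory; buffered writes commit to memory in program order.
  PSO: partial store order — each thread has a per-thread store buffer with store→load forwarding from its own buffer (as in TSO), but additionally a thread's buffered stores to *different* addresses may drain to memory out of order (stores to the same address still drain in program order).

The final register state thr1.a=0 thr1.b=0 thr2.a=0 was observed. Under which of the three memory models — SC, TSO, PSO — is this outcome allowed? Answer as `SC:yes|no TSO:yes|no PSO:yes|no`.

outcome vector order: (thr1.a,thr1.b,thr2.a)
SC: 7 outcomes — {<0 0 0> <0 0 2> <0 2 0> <0 2 2> <1 0 0> <1 2 0> <1 2 2>}
TSO: 7 outcomes — {<0 0 0> <0 0 2> <0 2 0> <0 2 2> <1 0 0> <1 2 0> <1 2 2>}
PSO: 8 outcomes — {<0 0 0> <0 0 2> <0 2 0> <0 2 2> <1 0 0> <1 0 2> <1 2 0> <1 2 2>}
target <0 0 0> ∈ {SC,TSO,PSO}

SC:yes TSO:yes PSO:yes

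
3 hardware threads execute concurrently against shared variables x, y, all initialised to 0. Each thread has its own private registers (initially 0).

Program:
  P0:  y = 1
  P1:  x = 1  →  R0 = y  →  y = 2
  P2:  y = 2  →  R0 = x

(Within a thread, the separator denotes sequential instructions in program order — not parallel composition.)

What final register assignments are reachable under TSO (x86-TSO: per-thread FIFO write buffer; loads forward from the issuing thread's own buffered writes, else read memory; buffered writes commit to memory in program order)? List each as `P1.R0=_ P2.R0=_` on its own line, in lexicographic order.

P1.R0=0 P2.R0=0
P1.R0=0 P2.R0=1
P1.R0=1 P2.R0=0
P1.R0=1 P2.R0=1
P1.R0=2 P2.R0=0
P1.R0=2 P2.R0=1

outcome vector order: (P1.R0,P2.R0)
|TSO outcomes| = 6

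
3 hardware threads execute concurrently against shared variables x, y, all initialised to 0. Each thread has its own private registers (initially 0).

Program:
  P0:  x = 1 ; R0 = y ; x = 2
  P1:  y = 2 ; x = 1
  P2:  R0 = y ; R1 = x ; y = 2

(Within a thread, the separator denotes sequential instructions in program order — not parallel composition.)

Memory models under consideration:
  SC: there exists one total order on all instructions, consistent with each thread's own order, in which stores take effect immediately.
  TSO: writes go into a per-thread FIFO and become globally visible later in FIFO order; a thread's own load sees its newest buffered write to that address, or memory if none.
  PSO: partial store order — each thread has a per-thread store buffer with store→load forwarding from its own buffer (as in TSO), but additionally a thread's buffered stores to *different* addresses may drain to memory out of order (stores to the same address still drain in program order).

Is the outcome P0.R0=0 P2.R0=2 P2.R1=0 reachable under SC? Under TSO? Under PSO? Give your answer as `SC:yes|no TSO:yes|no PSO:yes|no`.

SC:no TSO:yes PSO:yes

outcome vector order: (P0.R0,P2.R0,P2.R1)
SC: 11 outcomes — {000; 001; 002; 021; 022; 200; 201; 202; 220; 221; 222}
TSO: 12 outcomes — {000; 001; 002; 020; 021; 022; 200; 201; 202; 220; 221; 222}
PSO: 12 outcomes — {000; 001; 002; 020; 021; 022; 200; 201; 202; 220; 221; 222}
target 020 ∈ {TSO,PSO}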